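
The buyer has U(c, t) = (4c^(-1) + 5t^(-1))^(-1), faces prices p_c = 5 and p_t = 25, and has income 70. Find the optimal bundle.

For CES with ρ = -1, MRS = (4/5)·(t/c)^2.
Tangency: set MRS = p_c/p_t = 5/25 = 0.2.
So (t/c)^2 = 0.25; taking the square root, t/c = 0.5, i.e. t = 0.5·c.
Substitute into the budget 5·c + 25·t = 70: 17.5·c = 70, so c* = 4 and t* = 0.5·4 = 2.

c* = 4, t* = 2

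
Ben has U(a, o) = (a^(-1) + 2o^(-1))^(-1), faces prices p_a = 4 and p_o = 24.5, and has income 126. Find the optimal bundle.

For CES with ρ = -1, MRS = (1/2)·(o/a)^2.
Tangency: set MRS = p_a/p_o = 4/24.5 = 8/49.
So (o/a)^2 = 16/49; taking the square root, o/a = 4/7, i.e. o = (4/7)·a.
Substitute into the budget 4·a + 24.5·o = 126: 18·a = 126, so a* = 7 and o* = (4/7)·7 = 4.

a* = 7, o* = 4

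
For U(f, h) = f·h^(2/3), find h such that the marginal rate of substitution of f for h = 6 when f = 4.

h = 16

MU_f = h^(2/3) and MU_h = 2/3·f·h^(-1/3).
MRS = MU_f/MU_h = (1.5)·h/f.
Substitute f = 4: MRS = h/(8/3). Setting h/(8/3) = 6 gives h = 6·(8/3) = 16.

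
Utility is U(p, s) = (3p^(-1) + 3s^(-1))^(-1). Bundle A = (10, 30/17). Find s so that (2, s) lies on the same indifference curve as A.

s = 6

U depends on (p, s) only through S = 3p^(-1) + 3s^(-1), so equal utility means equal S. At (10, 30/17): S = 2.
With p = 2: 3·2^(-1) = 1.5, so 3s^(-1) = 2 − 1.5 = 0.5, i.e. s^(-1) = 1/6.
Hence s = 1/(1/6) = 6.
Check: U(2, 6) = 0.5.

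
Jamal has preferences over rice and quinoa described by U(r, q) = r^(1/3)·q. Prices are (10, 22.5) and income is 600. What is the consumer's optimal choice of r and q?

MU_r = 1/3·r^(-2/3)·q and MU_q = r^(1/3).
MRS = MU_r/MU_q = (1/3)·q/r.
Tangency: set MRS = p_r/p_q = 10/22.5 = 4/9.
So (1/3)·q/r = 4/9, i.e. q = (4/3)·r.
Substitute into the budget 10·r + 22.5·q = 600: 40·r = 600, so r* = 15.
Then q* = (4/3)·15 = 20.

r* = 15, q* = 20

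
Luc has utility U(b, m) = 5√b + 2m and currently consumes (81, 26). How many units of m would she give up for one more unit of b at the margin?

MRS = 5/36

MU_b = 5/(2√b), MU_m = 2.
MRS = 5/(2√b) ÷ 2.
At (81, 26): MRS = 5/36.
So at (81, 26) the consumer would give up 5/36 units of m for one more unit of b.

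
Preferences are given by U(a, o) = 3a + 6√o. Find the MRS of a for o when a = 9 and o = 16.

MU_a = 3, MU_o = 6/(2√o).
MRS = 3 ÷ (6/(2√o)).
At (9, 16): MRS = 4.
The indifference curve has slope −4 at this bundle.

MRS = 4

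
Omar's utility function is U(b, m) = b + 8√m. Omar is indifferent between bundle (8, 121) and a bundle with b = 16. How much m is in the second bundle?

m = 100

U(8, 121) = 96.
Set U(16, m) = 96 and solve.
With b = 16: 8√m = 96 − 16 = 80, so √m = 10 and m = 100.
Check: U(16, 100) = 96.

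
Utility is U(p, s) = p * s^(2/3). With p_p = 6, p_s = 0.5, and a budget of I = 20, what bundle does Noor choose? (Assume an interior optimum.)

MU_p = s^(2/3) and MU_s = 2/3·p·s^(-1/3).
MRS = MU_p/MU_s = (1.5)·s/p.
Tangency: set MRS = p_p/p_s = 6/0.5 = 12.
So (1.5)·s/p = 12, i.e. s = 8·p.
Substitute into the budget 6·p + 0.5·s = 20: 10·p = 20, so p* = 2.
Then s* = 8·2 = 16.

p* = 2, s* = 16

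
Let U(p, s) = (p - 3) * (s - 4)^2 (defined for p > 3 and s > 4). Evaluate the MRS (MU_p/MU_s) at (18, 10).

MRS = 0.2

MU_p = (s−4)^2, MU_s = 2·(p−3)·(s−4).
MRS = (1/2)·(s−4)/(p−3).
At (18, 10): MRS = 0.2.
So at (18, 10) the consumer would give up 0.2 units of s for one more unit of p.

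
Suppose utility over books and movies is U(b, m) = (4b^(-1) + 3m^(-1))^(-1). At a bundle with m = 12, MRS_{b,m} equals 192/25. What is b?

For CES with ρ = -1, MRS = (4/3)·(m/b)^2.
Setting (4/3)·(12/b)^2 = 192/25 gives (12/b)^2 = 144/25, so 12/b = 2.4 and b = 5.

b = 5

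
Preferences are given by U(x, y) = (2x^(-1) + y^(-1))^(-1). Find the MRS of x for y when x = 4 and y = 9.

MRS = 10.125

For CES with ρ = -1, MRS = (2/1)·(y/x)^2.
At (4, 9): MRS = 10.125.
That is, one extra unit of x is worth 10.125 units of y at the margin.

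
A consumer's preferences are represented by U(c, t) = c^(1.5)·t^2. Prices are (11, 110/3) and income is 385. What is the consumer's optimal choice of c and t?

MU_c = 1.5·√c·t^2 and MU_t = 2·c^(1.5)·t.
MRS = MU_c/MU_t = (0.75)·t/c.
Tangency: set MRS = p_c/p_t = 11/(110/3) = 0.3.
So (0.75)·t/c = 0.3, i.e. t = 0.4·c.
Substitute into the budget 11·c + (110/3)·t = 385: (77/3)·c = 385, so c* = 15.
Then t* = 0.4·15 = 6.

c* = 15, t* = 6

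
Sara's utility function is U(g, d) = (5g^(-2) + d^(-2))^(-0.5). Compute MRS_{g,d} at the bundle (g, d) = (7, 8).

MRS = 2560/343

For CES with ρ = -2, MRS = (5/1)·(d/g)^3.
At (7, 8): MRS = 2560/343.
The indifference curve has slope −2560/343 at this bundle.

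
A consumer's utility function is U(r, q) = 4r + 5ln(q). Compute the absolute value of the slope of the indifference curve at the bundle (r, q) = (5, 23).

MU_r = 4, MU_q = 5/q.
MRS = 4 ÷ (5/q).
At (5, 23): MRS = 18.4.
That is, one extra unit of r is worth 18.4 units of q at the margin.

MRS = 18.4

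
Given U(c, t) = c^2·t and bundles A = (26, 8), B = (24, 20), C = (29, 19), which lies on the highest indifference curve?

Bundle C

Evaluate utility at each bundle:
U(A) = 5408.
U(B) = 11520.
U(C) = 15979.
Highest utility is C, so C ≻ B ≻ A.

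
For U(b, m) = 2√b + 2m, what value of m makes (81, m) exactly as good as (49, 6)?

m = 4

U(49, 6) = 26.
Set U(81, m) = 26 and solve.
With b = 81: √81 = 9, so 2m = 26 − 2·9 = 8 and m = 4.
Check: U(81, 4) = 26.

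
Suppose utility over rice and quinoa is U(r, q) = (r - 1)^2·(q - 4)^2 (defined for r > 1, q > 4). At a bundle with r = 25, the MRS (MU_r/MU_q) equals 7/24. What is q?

MU_r = 2·(r−1)·(q−4)^2, MU_q = 2·(r−1)^2·(q−4).
MRS = (q−4)/(r−1).
Substitute r = 25: MRS = (q − 4)/24. Setting this equal to 7/24 gives q − 4 = (7/24)·24 = 7, so q = 11.

q = 11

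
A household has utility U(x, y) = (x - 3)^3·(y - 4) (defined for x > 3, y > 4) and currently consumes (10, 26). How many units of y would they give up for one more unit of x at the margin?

MU_x = 3·(x−3)^2·(y−4), MU_y = (x−3)^3.
MRS = (3/1)·(y−4)/(x−3).
At (10, 26): MRS = 66/7.
The indifference curve has slope −66/7 at this bundle.

MRS = 66/7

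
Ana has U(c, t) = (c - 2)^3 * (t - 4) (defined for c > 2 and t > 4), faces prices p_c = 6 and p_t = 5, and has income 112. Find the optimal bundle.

c* = 12, t* = 8

MU_c = 3·(c−2)^2·(t−4), MU_t = (c−2)^3.
MRS = (3/1)·(t−4)/(c−2).
Tangency: set MRS = p_c/p_t = 6/5 = 1.2.
So (3/1)·(t − 4)/(c − 2) = 1.2, i.e. (t − 4) = 0.4·(c − 2).
Rewrite the budget in excess-of-subsistence terms: 6·(c − 2) + 5·(t − 4) = 112 − 6·2 − 5·4 = 80.
Substituting, 8·(c − 2) = 80, so c − 2 = 10 and c* = 12.
Then t − 4 = 0.4·10 = 4, so t* = 8.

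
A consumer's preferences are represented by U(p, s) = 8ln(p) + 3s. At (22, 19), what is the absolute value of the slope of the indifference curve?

MU_p = 8/p, MU_s = 3.
MRS = 8/p ÷ 3.
At (22, 19): MRS = 4/33.
The indifference curve has slope −4/33 at this bundle.

MRS = 4/33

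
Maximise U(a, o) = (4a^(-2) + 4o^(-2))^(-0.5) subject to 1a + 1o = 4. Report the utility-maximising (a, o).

For CES with ρ = -2, MRS = (o/a)^3.
Tangency: set MRS = p_a/p_o = 1/1 = 1.
So (o/a)^3 = 1; taking the cube root, o/a = 1, i.e. o = a.
Substitute into the budget 1·a + 1·o = 4: 2·a = 4, so a* = 2 and o* = 2.

a* = 2, o* = 2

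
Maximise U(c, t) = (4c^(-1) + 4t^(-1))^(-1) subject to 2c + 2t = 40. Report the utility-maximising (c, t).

c* = 10, t* = 10

For CES with ρ = -1, MRS = (t/c)^2.
Tangency: set MRS = p_c/p_t = 2/2 = 1.
So (t/c)^2 = 1; taking the square root, t/c = 1, i.e. t = c.
Substitute into the budget 2·c + 2·t = 40: 4·c = 40, so c* = 10 and t* = 10.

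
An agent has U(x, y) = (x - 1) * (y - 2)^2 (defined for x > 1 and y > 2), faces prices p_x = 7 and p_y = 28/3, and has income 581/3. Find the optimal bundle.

x* = 9, y* = 14

MU_x = (y−2)^2, MU_y = 2·(x−1)·(y−2).
MRS = (1/2)·(y−2)/(x−1).
Tangency: set MRS = p_x/p_y = 7/(28/3) = 0.75.
So (1/2)·(y − 2)/(x − 1) = 0.75, i.e. (y − 2) = 1.5·(x − 1).
Rewrite the budget in excess-of-subsistence terms: 7·(x − 1) + (28/3)·(y − 2) = 581/3 − 7·1 − (28/3)·2 = 168.
Substituting, 21·(x − 1) = 168, so x − 1 = 8 and x* = 9.
Then y − 2 = 1.5·8 = 12, so y* = 14.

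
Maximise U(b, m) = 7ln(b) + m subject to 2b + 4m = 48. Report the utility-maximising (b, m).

b* = 14, m* = 5

MU_b = 7/b, MU_m = 1.
MRS = 7/b ÷ 1.
Tangency: set MRS = p_b/p_m = 2/4 = 0.5.
MRS depends only on b: 7/b = 0.5 ⇒ b* = 7/0.5 = 14.
From the budget, 4·m = 48 − 2·14 = 20, so m* = 5.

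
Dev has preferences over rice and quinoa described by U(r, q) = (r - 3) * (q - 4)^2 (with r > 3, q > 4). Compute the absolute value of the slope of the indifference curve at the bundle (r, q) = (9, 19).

MU_r = (q−4)^2, MU_q = 2·(r−3)·(q−4).
MRS = (1/2)·(q−4)/(r−3).
At (9, 19): MRS = 1.25.
So at (9, 19) the consumer would give up 1.25 units of q for one more unit of r.

MRS = 1.25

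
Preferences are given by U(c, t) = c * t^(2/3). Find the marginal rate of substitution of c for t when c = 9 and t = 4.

MU_c = t^(2/3) and MU_t = 2/3·c·t^(-1/3).
MRS = MU_c/MU_t = (1.5)·t/c.
At (9, 4): MRS = 2/3.
That is, one extra unit of c is worth 2/3 units of t at the margin.

MRS = 2/3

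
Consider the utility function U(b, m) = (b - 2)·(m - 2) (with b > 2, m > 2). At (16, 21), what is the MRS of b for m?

MRS = 19/14

MU_b = (m−2), MU_m = (b−2).
MRS = (m−2)/(b−2).
At (16, 21): MRS = 19/14.
The indifference curve has slope −19/14 at this bundle.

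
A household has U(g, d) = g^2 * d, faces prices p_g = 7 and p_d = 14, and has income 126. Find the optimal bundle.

g* = 12, d* = 3

MU_g = 2·g·d and MU_d = g^2.
MRS = MU_g/MU_d = (2/1)·d/g.
Tangency: set MRS = p_g/p_d = 7/14 = 0.5.
So (2/1)·d/g = 0.5, i.e. d = 0.25·g.
Substitute into the budget 7·g + 14·d = 126: 10.5·g = 126, so g* = 12.
Then d* = 0.25·12 = 3.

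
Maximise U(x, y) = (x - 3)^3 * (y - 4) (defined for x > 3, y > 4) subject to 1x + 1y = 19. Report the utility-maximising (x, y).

MU_x = 3·(x−3)^2·(y−4), MU_y = (x−3)^3.
MRS = (3/1)·(y−4)/(x−3).
Tangency: set MRS = p_x/p_y = 1/1 = 1.
So (3/1)·(y − 4)/(x − 3) = 1, i.e. (y − 4) = (1/3)·(x − 3).
Rewrite the budget in excess-of-subsistence terms: 1·(x − 3) + 1·(y − 4) = 19 − 1·3 − 1·4 = 12.
Substituting, (4/3)·(x − 3) = 12, so x − 3 = 9 and x* = 12.
Then y − 4 = (1/3)·9 = 3, so y* = 7.

x* = 12, y* = 7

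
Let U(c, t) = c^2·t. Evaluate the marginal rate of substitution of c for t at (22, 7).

MU_c = 2·c·t and MU_t = c^2.
MRS = MU_c/MU_t = (2/1)·t/c.
At (22, 7): MRS = 7/11.
So at (22, 7) the consumer would give up 7/11 units of t for one more unit of c.

MRS = 7/11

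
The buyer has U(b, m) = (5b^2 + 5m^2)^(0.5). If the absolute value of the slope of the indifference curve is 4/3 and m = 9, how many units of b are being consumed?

For CES with ρ = 2, MRS = (m/b)^(-1).
Setting (9/b)^(-1) = 4/3 gives 9/b = 0.75 and b = 12.

b = 12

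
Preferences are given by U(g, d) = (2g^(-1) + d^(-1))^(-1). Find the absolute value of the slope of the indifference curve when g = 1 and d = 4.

MRS = 32

For CES with ρ = -1, MRS = (2/1)·(d/g)^2.
At (1, 4): MRS = 32.
The indifference curve has slope −32 at this bundle.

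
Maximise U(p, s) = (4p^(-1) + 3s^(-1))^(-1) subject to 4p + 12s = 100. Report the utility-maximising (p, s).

For CES with ρ = -1, MRS = (4/3)·(s/p)^2.
Tangency: set MRS = p_p/p_s = 4/12 = 1/3.
So (s/p)^2 = 0.25; taking the square root, s/p = 0.5, i.e. s = 0.5·p.
Substitute into the budget 4·p + 12·s = 100: 10·p = 100, so p* = 10 and s* = 0.5·10 = 5.

p* = 10, s* = 5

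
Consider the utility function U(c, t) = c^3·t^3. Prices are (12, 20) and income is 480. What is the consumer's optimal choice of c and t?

c* = 20, t* = 12

MU_c = 3·c^2·t^3 and MU_t = 3·c^3·t^2.
MRS = MU_c/MU_t = t/c.
Tangency: set MRS = p_c/p_t = 12/20 = 0.6.
So t/c = 0.6, i.e. t = 0.6·c.
Substitute into the budget 12·c + 20·t = 480: 24·c = 480, so c* = 20.
Then t* = 0.6·20 = 12.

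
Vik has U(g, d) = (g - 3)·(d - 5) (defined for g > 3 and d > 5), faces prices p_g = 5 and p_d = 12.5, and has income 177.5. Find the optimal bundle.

MU_g = (d−5), MU_d = (g−3).
MRS = (d−5)/(g−3).
Tangency: set MRS = p_g/p_d = 5/12.5 = 0.4.
So (d − 5)/(g − 3) = 0.4, i.e. (d − 5) = 0.4·(g − 3).
Rewrite the budget in excess-of-subsistence terms: 5·(g − 3) + 12.5·(d − 5) = 177.5 − 5·3 − 12.5·5 = 100.
Substituting, 10·(g − 3) = 100, so g − 3 = 10 and g* = 13.
Then d − 5 = 0.4·10 = 4, so d* = 9.

g* = 13, d* = 9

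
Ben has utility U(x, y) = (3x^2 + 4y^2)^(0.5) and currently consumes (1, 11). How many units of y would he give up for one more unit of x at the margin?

MRS = 3/44

For CES with ρ = 2, MRS = (3/4)·(y/x)^(-1).
At (1, 11): MRS = 3/44.
So at (1, 11) the consumer would give up 3/44 units of y for one more unit of x.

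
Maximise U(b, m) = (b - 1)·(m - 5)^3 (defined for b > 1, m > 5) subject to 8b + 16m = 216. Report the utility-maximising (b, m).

MU_b = (m−5)^3, MU_m = 3·(b−1)·(m−5)^2.
MRS = (1/3)·(m−5)/(b−1).
Tangency: set MRS = p_b/p_m = 8/16 = 0.5.
So (1/3)·(m − 5)/(b − 1) = 0.5, i.e. (m − 5) = 1.5·(b − 1).
Rewrite the budget in excess-of-subsistence terms: 8·(b − 1) + 16·(m − 5) = 216 − 8·1 − 16·5 = 128.
Substituting, 32·(b − 1) = 128, so b − 1 = 4 and b* = 5.
Then m − 5 = 1.5·4 = 6, so m* = 11.

b* = 5, m* = 11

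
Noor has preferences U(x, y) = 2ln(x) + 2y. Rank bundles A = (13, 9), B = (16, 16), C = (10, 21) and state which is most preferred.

Evaluate utility at each bundle:
U(A) = 23.130.
U(B) = 37.545.
U(C) = 46.605.
Highest utility is C, so C ≻ B ≻ A.

Bundle C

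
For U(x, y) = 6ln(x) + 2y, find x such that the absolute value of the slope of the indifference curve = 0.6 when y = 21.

MU_x = 6/x, MU_y = 2.
MRS = 6/x ÷ 2.
MRS depends only on x: 3/x = 0.6 ⇒ x = 3/0.6 = 5.

x = 5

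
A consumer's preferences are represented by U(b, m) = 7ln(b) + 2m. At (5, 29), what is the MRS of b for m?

MRS = 0.7

MU_b = 7/b, MU_m = 2.
MRS = 7/b ÷ 2.
At (5, 29): MRS = 0.7.
The indifference curve has slope −0.7 at this bundle.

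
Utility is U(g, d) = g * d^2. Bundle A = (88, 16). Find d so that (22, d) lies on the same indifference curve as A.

d = 32

U(88, 16) = 22528.
Set U(22, d) = 22528 and solve.
With g = 22: d^2 = 22528/22 = 1024; taking the square root, d = 32.
Check: U(22, 32) = 22528.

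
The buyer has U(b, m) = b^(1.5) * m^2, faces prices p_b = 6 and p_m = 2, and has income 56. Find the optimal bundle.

MU_b = 1.5·√b·m^2 and MU_m = 2·b^(1.5)·m.
MRS = MU_b/MU_m = (0.75)·m/b.
Tangency: set MRS = p_b/p_m = 6/2 = 3.
So (0.75)·m/b = 3, i.e. m = 4·b.
Substitute into the budget 6·b + 2·m = 56: 14·b = 56, so b* = 4.
Then m* = 4·4 = 16.

b* = 4, m* = 16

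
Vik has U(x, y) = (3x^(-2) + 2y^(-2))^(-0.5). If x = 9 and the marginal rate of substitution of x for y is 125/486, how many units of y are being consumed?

y = 5

For CES with ρ = -2, MRS = (3/2)·(y/x)^3.
Setting (3/2)·(y/9)^3 = 125/486 gives (y/9)^3 = 125/729, so y/9 = 5/9 and y = 5.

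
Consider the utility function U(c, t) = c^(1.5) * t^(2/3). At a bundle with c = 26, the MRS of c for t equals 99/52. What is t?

t = 22

MU_c = 1.5·√c·t^(2/3) and MU_t = 2/3·c^(1.5)·t^(-1/3).
MRS = MU_c/MU_t = (2.25)·t/c.
Substitute c = 26: MRS = t/(104/9). Setting t/(104/9) = 99/52 gives t = (99/52)·(104/9) = 22.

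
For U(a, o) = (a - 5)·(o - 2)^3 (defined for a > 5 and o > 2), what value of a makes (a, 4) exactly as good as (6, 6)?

a = 13

U(6, 6) = 64.
Set U(a, 4) = 64 and solve.
With o = 4: (4 − 2)^3 = 8, so (a − 5) = 64/8 = 8.
So a = 5 + 8 = 13.
Check: U(13, 4) = 64.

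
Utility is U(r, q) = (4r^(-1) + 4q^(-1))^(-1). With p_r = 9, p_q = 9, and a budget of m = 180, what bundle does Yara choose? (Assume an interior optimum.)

For CES with ρ = -1, MRS = (q/r)^2.
Tangency: set MRS = p_r/p_q = 9/9 = 1.
So (q/r)^2 = 1; taking the square root, q/r = 1, i.e. q = r.
Substitute into the budget 9·r + 9·q = 180: 18·r = 180, so r* = 10 and q* = 10.

r* = 10, q* = 10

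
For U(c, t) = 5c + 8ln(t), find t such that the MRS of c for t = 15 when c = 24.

MU_c = 5, MU_t = 8/t.
MRS = 5 ÷ (8/t).
MRS depends only on t: 0.625·t = 15 ⇒ t = 15/0.625 = 24.

t = 24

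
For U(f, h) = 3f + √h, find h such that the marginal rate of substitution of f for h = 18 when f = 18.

h = 9

MU_f = 3, MU_h = 1/(2√h).
MRS = 3 ÷ (1/(2√h)).
MRS depends only on h: 6·√h = 18 ⇒ √h = 18/6 = 3 ⇒ h = 9.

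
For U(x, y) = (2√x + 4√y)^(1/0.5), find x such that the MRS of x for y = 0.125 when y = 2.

x = 32

For CES with ρ = 0.5, MRS = (2/4)·√(y/x).
Setting (2/4)·√(2/x) = 0.125 gives √(2/x) = 0.25, so 2/x = 1/16 and x = 32.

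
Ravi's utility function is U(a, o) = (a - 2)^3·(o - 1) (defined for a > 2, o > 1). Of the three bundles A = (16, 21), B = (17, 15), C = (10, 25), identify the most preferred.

Bundle A

Evaluate utility at each bundle:
U(A) = 54880.
U(B) = 47250.
U(C) = 12288.
Highest utility is A, so A ≻ B ≻ C.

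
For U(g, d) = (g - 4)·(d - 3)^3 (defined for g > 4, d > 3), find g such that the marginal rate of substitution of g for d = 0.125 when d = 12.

MU_g = (d−3)^3, MU_d = 3·(g−4)·(d−3)^2.
MRS = (1/3)·(d−3)/(g−4).
Substitute d = 12: MRS = 3/(g − 4). Setting this equal to 0.125 gives g − 4 = 3/0.125 = 24, so g = 28.

g = 28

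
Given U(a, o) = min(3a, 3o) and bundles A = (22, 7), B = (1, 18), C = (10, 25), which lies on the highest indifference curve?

Evaluate utility at each bundle:
U(A) = 21.
U(B) = 3.
U(C) = 30.
Highest utility is C, so C ≻ A ≻ B.

Bundle C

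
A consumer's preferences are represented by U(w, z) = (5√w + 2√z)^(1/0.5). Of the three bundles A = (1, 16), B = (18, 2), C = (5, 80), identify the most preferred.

Evaluate utility at each bundle:
U(A) = 169.000.
U(B) = 578.000.
U(C) = 845.000.
Highest utility is C, so C ≻ B ≻ A.

Bundle C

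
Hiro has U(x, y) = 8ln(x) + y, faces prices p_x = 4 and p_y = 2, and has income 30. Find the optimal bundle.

x* = 4, y* = 7

MU_x = 8/x, MU_y = 1.
MRS = 8/x ÷ 1.
Tangency: set MRS = p_x/p_y = 4/2 = 2.
MRS depends only on x: 8/x = 2 ⇒ x* = 8/2 = 4.
From the budget, 2·y = 30 − 4·4 = 14, so y* = 7.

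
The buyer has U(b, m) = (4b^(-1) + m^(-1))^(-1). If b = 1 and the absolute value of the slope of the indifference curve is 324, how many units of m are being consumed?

For CES with ρ = -1, MRS = (4/1)·(m/b)^2.
Setting (4/1)·(m/1)^2 = 324 gives (m/1)^2 = 81, so m/1 = 9 and m = 9.

m = 9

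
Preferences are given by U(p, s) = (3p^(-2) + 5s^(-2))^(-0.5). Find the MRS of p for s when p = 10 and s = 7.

MRS = 1029/5000

For CES with ρ = -2, MRS = (3/5)·(s/p)^3.
At (10, 7): MRS = 1029/5000.
So at (10, 7) the consumer would give up 1029/5000 units of s for one more unit of p.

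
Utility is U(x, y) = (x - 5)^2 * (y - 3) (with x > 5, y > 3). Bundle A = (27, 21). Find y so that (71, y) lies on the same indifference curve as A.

y = 5

U(27, 21) = 8712.
Set U(71, y) = 8712 and solve.
With x = 71: (71 − 5)^2 = 4356, so (y − 3) = 8712/4356 = 2.
So y = 3 + 2 = 5.
Check: U(71, 5) = 8712.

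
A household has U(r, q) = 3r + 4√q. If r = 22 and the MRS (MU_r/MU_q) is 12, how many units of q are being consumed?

MU_r = 3, MU_q = 4/(2√q).
MRS = 3 ÷ (4/(2√q)).
MRS depends only on q: 1.5·√q = 12 ⇒ √q = 12/1.5 = 8 ⇒ q = 64.

q = 64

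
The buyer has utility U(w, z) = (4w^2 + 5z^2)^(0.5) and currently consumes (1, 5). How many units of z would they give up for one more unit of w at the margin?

MRS = 4/25

For CES with ρ = 2, MRS = (4/5)·(z/w)^(-1).
At (1, 5): MRS = 4/25.
That is, one extra unit of w is worth 4/25 units of z at the margin.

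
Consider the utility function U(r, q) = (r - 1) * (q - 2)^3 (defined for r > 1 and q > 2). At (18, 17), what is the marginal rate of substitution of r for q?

MRS = 5/17

MU_r = (q−2)^3, MU_q = 3·(r−1)·(q−2)^2.
MRS = (1/3)·(q−2)/(r−1).
At (18, 17): MRS = 5/17.
That is, one extra unit of r is worth 5/17 units of q at the margin.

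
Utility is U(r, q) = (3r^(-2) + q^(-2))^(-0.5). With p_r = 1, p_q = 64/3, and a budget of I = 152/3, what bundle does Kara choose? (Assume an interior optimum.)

For CES with ρ = -2, MRS = (3/1)·(q/r)^3.
Tangency: set MRS = p_r/p_q = 1/(64/3) = 3/64.
So (q/r)^3 = 1/64; taking the cube root, q/r = 0.25, i.e. q = 0.25·r.
Substitute into the budget 1·r + (64/3)·q = 152/3: (19/3)·r = 152/3, so r* = 8 and q* = 0.25·8 = 2.

r* = 8, q* = 2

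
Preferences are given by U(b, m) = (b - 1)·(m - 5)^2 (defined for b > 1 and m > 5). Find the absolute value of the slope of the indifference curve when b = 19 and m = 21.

MRS = 4/9

MU_b = (m−5)^2, MU_m = 2·(b−1)·(m−5).
MRS = (1/2)·(m−5)/(b−1).
At (19, 21): MRS = 4/9.
So at (19, 21) the consumer would give up 4/9 units of m for one more unit of b.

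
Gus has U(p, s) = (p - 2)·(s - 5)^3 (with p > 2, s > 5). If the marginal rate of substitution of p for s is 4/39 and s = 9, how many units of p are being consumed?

MU_p = (s−5)^3, MU_s = 3·(p−2)·(s−5)^2.
MRS = (1/3)·(s−5)/(p−2).
Substitute s = 9: MRS = (4/3)/(p − 2). Setting this equal to 4/39 gives p − 2 = (4/3)/(4/39) = 13, so p = 15.

p = 15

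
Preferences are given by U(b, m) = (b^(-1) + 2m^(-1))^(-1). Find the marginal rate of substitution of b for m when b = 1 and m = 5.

MRS = 12.5

For CES with ρ = -1, MRS = (1/2)·(m/b)^2.
At (1, 5): MRS = 12.5.
That is, one extra unit of b is worth 12.5 units of m at the margin.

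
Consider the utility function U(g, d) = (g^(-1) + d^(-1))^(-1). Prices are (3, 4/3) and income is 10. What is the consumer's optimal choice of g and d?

For CES with ρ = -1, MRS = (d/g)^2.
Tangency: set MRS = p_g/p_d = 3/(4/3) = 2.25.
So (d/g)^2 = 2.25; taking the square root, d/g = 1.5, i.e. d = 1.5·g.
Substitute into the budget 3·g + (4/3)·d = 10: 5·g = 10, so g* = 2 and d* = 1.5·2 = 3.

g* = 2, d* = 3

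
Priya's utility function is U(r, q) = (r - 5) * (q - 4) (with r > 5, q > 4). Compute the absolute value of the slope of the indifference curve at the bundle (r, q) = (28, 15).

MRS = 11/23

MU_r = (q−4), MU_q = (r−5).
MRS = (q−4)/(r−5).
At (28, 15): MRS = 11/23.
So at (28, 15) the consumer would give up 11/23 units of q for one more unit of r.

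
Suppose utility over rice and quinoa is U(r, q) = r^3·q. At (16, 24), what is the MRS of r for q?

MU_r = 3·r^2·q and MU_q = r^3.
MRS = MU_r/MU_q = (3/1)·q/r.
At (16, 24): MRS = 4.5.
That is, one extra unit of r is worth 4.5 units of q at the margin.

MRS = 4.5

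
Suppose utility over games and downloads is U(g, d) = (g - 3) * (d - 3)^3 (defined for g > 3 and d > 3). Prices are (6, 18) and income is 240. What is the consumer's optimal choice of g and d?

g* = 10, d* = 10

MU_g = (d−3)^3, MU_d = 3·(g−3)·(d−3)^2.
MRS = (1/3)·(d−3)/(g−3).
Tangency: set MRS = p_g/p_d = 6/18 = 1/3.
So (1/3)·(d − 3)/(g − 3) = 1/3, i.e. (d − 3) = (g − 3).
Rewrite the budget in excess-of-subsistence terms: 6·(g − 3) + 18·(d − 3) = 240 − 6·3 − 18·3 = 168.
Substituting, 24·(g − 3) = 168, so g − 3 = 7 and g* = 10.
Then d − 3 = 7, so d* = 10.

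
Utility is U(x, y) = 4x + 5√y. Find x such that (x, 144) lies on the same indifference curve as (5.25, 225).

U(5.25, 225) = 96.
Set U(x, 144) = 96 and solve.
With y = 144: √144 = 12, so 4x = 96 − 5·12 = 36 and x = 9.
Check: U(9, 144) = 96.

x = 9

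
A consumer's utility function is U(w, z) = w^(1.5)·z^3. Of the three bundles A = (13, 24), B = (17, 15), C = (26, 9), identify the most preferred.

Bundle A

Evaluate utility at each bundle:
U(A) = 647960.831.
U(B) = 236563.185.
U(C) = 96646.816.
Highest utility is A, so A ≻ B ≻ C.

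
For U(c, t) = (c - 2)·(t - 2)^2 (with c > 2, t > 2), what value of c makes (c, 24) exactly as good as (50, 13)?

c = 14

U(50, 13) = 5808.
Set U(c, 24) = 5808 and solve.
With t = 24: (24 − 2)^2 = 484, so (c − 2) = 5808/484 = 12.
So c = 2 + 12 = 14.
Check: U(14, 24) = 5808.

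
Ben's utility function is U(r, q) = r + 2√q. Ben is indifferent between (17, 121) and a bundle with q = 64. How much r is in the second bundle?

U(17, 121) = 39.
Set U(r, 64) = 39 and solve.
With q = 64: √64 = 8, so r = 39 − 2·8 = 23.
Check: U(23, 64) = 39.

r = 23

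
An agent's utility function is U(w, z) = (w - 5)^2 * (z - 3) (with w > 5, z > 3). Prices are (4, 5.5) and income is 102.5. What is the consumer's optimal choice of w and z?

w* = 16, z* = 7

MU_w = 2·(w−5)·(z−3), MU_z = (w−5)^2.
MRS = (2/1)·(z−3)/(w−5).
Tangency: set MRS = p_w/p_z = 4/5.5 = 8/11.
So (2/1)·(z − 3)/(w − 5) = 8/11, i.e. (z − 3) = (4/11)·(w − 5).
Rewrite the budget in excess-of-subsistence terms: 4·(w − 5) + 5.5·(z − 3) = 102.5 − 4·5 − 5.5·3 = 66.
Substituting, 6·(w − 5) = 66, so w − 5 = 11 and w* = 16.
Then z − 3 = (4/11)·11 = 4, so z* = 7.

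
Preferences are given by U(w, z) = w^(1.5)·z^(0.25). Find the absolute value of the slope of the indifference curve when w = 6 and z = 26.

MRS = 26

MU_w = 1.5·√w·z^(0.25) and MU_z = 0.25·w^(1.5)·z^(-0.75).
MRS = MU_w/MU_z = (6)·z/w.
At (6, 26): MRS = 26.
So at (6, 26) the consumer would give up 26 units of z for one more unit of w.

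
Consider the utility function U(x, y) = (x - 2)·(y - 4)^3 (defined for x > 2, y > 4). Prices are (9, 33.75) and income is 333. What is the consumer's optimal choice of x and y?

MU_x = (y−4)^3, MU_y = 3·(x−2)·(y−4)^2.
MRS = (1/3)·(y−4)/(x−2).
Tangency: set MRS = p_x/p_y = 9/33.75 = 4/15.
So (1/3)·(y − 4)/(x − 2) = 4/15, i.e. (y − 4) = 0.8·(x − 2).
Rewrite the budget in excess-of-subsistence terms: 9·(x − 2) + 33.75·(y − 4) = 333 − 9·2 − 33.75·4 = 180.
Substituting, 36·(x − 2) = 180, so x − 2 = 5 and x* = 7.
Then y − 4 = 0.8·5 = 4, so y* = 8.

x* = 7, y* = 8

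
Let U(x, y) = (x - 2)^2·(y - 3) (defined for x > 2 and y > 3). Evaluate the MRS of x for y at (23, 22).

MRS = 38/21

MU_x = 2·(x−2)·(y−3), MU_y = (x−2)^2.
MRS = (2/1)·(y−3)/(x−2).
At (23, 22): MRS = 38/21.
That is, one extra unit of x is worth 38/21 units of y at the margin.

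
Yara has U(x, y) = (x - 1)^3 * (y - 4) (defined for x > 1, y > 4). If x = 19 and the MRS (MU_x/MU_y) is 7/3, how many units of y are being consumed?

MU_x = 3·(x−1)^2·(y−4), MU_y = (x−1)^3.
MRS = (3/1)·(y−4)/(x−1).
Substitute x = 19: MRS = (y − 4)/6. Setting this equal to 7/3 gives y − 4 = (7/3)·6 = 14, so y = 18.

y = 18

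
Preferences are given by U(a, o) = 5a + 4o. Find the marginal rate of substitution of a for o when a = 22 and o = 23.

MU_a = 5, MU_o = 4, so MRS = 5/4 = 1.25 at every bundle.
At (22, 23): MRS = 1.25.
That is, one extra unit of a is worth 1.25 units of o at the margin.

MRS = 1.25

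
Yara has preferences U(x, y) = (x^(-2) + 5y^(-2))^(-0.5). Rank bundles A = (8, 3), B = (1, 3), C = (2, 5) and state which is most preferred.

Evaluate utility at each bundle:
U(A) = 1.323.
U(B) = 0.802.
U(C) = 1.491.
Highest utility is C, so C ≻ A ≻ B.

Bundle C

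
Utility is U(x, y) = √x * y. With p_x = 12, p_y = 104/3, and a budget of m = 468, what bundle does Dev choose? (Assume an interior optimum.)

MU_x = 0.5·x^(-0.5)·y and MU_y = √x.
MRS = MU_x/MU_y = (0.5)·y/x.
Tangency: set MRS = p_x/p_y = 12/(104/3) = 9/26.
So (0.5)·y/x = 9/26, i.e. y = (9/13)·x.
Substitute into the budget 12·x + (104/3)·y = 468: 36·x = 468, so x* = 13.
Then y* = (9/13)·13 = 9.

x* = 13, y* = 9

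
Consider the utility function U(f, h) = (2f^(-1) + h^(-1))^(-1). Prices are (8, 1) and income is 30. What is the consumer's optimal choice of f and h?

For CES with ρ = -1, MRS = (2/1)·(h/f)^2.
Tangency: set MRS = p_f/p_h = 8/1 = 8.
So (h/f)^2 = 4; taking the square root, h/f = 2, i.e. h = 2·f.
Substitute into the budget 8·f + 1·h = 30: 10·f = 30, so f* = 3 and h* = 2·3 = 6.

f* = 3, h* = 6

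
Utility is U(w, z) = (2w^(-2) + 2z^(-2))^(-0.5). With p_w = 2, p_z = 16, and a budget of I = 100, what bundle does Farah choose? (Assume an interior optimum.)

w* = 10, z* = 5

For CES with ρ = -2, MRS = (z/w)^3.
Tangency: set MRS = p_w/p_z = 2/16 = 0.125.
So (z/w)^3 = 0.125; taking the cube root, z/w = 0.5, i.e. z = 0.5·w.
Substitute into the budget 2·w + 16·z = 100: 10·w = 100, so w* = 10 and z* = 0.5·10 = 5.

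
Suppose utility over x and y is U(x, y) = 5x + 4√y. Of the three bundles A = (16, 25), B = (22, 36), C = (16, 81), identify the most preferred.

Bundle B

Evaluate utility at each bundle:
U(A) = 100.000.
U(B) = 134.000.
U(C) = 116.000.
Highest utility is B, so B ≻ C ≻ A.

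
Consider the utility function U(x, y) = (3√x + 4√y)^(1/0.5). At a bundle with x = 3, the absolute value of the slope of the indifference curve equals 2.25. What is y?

y = 27

For CES with ρ = 0.5, MRS = (3/4)·√(y/x).
Setting (3/4)·√(y/3) = 2.25 gives √(y/3) = 3, so y/3 = 9 and y = 27.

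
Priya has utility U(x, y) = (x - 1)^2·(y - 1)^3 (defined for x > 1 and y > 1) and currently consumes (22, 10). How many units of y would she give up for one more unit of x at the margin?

MU_x = 2·(x−1)·(y−1)^3, MU_y = 3·(x−1)^2·(y−1)^2.
MRS = (2/3)·(y−1)/(x−1).
At (22, 10): MRS = 2/7.
So at (22, 10) the consumer would give up 2/7 units of y for one more unit of x.

MRS = 2/7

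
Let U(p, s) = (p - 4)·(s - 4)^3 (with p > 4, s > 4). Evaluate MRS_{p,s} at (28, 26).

MU_p = (s−4)^3, MU_s = 3·(p−4)·(s−4)^2.
MRS = (1/3)·(s−4)/(p−4).
At (28, 26): MRS = 11/36.
The indifference curve has slope −11/36 at this bundle.

MRS = 11/36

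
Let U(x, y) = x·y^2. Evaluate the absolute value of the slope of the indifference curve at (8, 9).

MRS = 9/16

MU_x = y^2 and MU_y = 2·x·y.
MRS = MU_x/MU_y = (1/2)·y/x.
At (8, 9): MRS = 9/16.
So at (8, 9) the consumer would give up 9/16 units of y for one more unit of x.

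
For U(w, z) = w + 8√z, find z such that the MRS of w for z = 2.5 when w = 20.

z = 100

MU_w = 1, MU_z = 8/(2√z).
MRS = 1 ÷ (8/(2√z)).
MRS depends only on z: 0.25·√z = 2.5 ⇒ √z = 2.5/0.25 = 10 ⇒ z = 100.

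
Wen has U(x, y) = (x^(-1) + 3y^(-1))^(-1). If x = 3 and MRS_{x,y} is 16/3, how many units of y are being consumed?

y = 12

For CES with ρ = -1, MRS = (1/3)·(y/x)^2.
Setting (1/3)·(y/3)^2 = 16/3 gives (y/3)^2 = 16, so y/3 = 4 and y = 12.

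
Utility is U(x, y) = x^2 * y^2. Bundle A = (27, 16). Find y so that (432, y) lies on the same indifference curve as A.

U(27, 16) = 186624.
Set U(432, y) = 186624 and solve.
With x = 432: 432^2 = 186624, so y^2 = 186624/186624 = 1; taking the square root, y = 1.
Check: U(432, 1) = 186624.

y = 1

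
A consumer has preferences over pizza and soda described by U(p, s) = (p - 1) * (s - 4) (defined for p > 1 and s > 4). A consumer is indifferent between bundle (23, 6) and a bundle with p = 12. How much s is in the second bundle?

s = 8

U(23, 6) = 44.
Set U(12, s) = 44 and solve.
With p = 12: (12 − 1) = 11, so (s − 4) = 44/11 = 4.
So s = 4 + 4 = 8.
Check: U(12, 8) = 44.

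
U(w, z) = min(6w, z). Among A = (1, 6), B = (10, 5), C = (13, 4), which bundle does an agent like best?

Evaluate utility at each bundle:
U(A) = 6.
U(B) = 5.
U(C) = 4.
Highest utility is A, so A ≻ B ≻ C.

Bundle A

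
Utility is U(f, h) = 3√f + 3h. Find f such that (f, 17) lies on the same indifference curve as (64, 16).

f = 49

U(64, 16) = 72.
Set U(f, 17) = 72 and solve.
With h = 17: 3√f = 72 − 3·17 = 21, so √f = 7 and f = 49.
Check: U(49, 17) = 72.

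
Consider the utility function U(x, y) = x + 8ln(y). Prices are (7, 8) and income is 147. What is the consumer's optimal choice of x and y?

MU_x = 1, MU_y = 8/y.
MRS = 1 ÷ (8/y).
Tangency: set MRS = p_x/p_y = 7/8 = 0.875.
MRS depends only on y: 0.125·y = 0.875 ⇒ y* = 0.875/0.125 = 7.
From the budget, 7·x = 147 − 8·7 = 91, so x* = 13.

x* = 13, y* = 7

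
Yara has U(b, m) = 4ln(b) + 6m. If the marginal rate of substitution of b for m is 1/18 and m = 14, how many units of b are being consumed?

b = 12

MU_b = 4/b, MU_m = 6.
MRS = 4/b ÷ 6.
MRS depends only on b: (2/3)/b = 1/18 ⇒ b = (2/3)/(1/18) = 12.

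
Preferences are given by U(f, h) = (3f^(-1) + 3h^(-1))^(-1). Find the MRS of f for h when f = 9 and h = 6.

MRS = 4/9

For CES with ρ = -1, MRS = (h/f)^2.
At (9, 6): MRS = 4/9.
That is, one extra unit of f is worth 4/9 units of h at the margin.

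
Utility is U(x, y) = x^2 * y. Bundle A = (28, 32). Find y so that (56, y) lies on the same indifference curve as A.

U(28, 32) = 25088.
Set U(56, y) = 25088 and solve.
With x = 56: 56^2 = 3136, so y = 25088/3136 = 8.
Check: U(56, 8) = 25088.

y = 8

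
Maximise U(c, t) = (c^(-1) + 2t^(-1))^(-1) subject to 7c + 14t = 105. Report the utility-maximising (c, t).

For CES with ρ = -1, MRS = (1/2)·(t/c)^2.
Tangency: set MRS = p_c/p_t = 7/14 = 0.5.
So (t/c)^2 = 1; taking the square root, t/c = 1, i.e. t = c.
Substitute into the budget 7·c + 14·t = 105: 21·c = 105, so c* = 5 and t* = 5.

c* = 5, t* = 5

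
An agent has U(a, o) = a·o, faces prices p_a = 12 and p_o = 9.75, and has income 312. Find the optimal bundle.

a* = 13, o* = 16

MU_a = o and MU_o = a.
MRS = MU_a/MU_o = o/a.
Tangency: set MRS = p_a/p_o = 12/9.75 = 16/13.
So o/a = 16/13, i.e. o = (16/13)·a.
Substitute into the budget 12·a + 9.75·o = 312: 24·a = 312, so a* = 13.
Then o* = (16/13)·13 = 16.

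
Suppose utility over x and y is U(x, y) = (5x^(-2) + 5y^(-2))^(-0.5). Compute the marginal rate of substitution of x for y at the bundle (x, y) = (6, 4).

For CES with ρ = -2, MRS = (y/x)^3.
At (6, 4): MRS = 8/27.
So at (6, 4) the consumer would give up 8/27 units of y for one more unit of x.

MRS = 8/27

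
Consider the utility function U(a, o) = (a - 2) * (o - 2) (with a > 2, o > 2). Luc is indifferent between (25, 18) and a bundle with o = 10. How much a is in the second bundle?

U(25, 18) = 368.
Set U(a, 10) = 368 and solve.
With o = 10: (10 − 2) = 8, so (a − 2) = 368/8 = 46.
So a = 2 + 46 = 48.
Check: U(48, 10) = 368.

a = 48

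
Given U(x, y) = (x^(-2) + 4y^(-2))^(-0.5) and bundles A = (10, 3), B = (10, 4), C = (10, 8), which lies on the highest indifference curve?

Bundle C

Evaluate utility at each bundle:
U(A) = 1.483.
U(B) = 1.961.
U(C) = 3.714.
Highest utility is C, so C ≻ B ≻ A.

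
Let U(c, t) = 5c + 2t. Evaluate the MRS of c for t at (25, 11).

MRS = 2.5

MU_c = 5, MU_t = 2, so MRS = 5/2 = 2.5 at every bundle.
At (25, 11): MRS = 2.5.
That is, one extra unit of c is worth 2.5 units of t at the margin.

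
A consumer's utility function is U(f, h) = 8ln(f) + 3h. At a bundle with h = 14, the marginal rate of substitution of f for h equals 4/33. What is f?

f = 22

MU_f = 8/f, MU_h = 3.
MRS = 8/f ÷ 3.
MRS depends only on f: (8/3)/f = 4/33 ⇒ f = (8/3)/(4/33) = 22.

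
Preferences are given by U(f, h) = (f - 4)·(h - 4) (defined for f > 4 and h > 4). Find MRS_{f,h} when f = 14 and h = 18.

MRS = 1.4

MU_f = (h−4), MU_h = (f−4).
MRS = (h−4)/(f−4).
At (14, 18): MRS = 1.4.
So at (14, 18) the consumer would give up 1.4 units of h for one more unit of f.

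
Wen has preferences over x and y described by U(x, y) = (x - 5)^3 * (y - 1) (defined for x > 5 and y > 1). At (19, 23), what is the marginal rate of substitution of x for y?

MRS = 33/7

MU_x = 3·(x−5)^2·(y−1), MU_y = (x−5)^3.
MRS = (3/1)·(y−1)/(x−5).
At (19, 23): MRS = 33/7.
The indifference curve has slope −33/7 at this bundle.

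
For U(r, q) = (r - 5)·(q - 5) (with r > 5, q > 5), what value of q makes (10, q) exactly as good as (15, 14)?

q = 23

U(15, 14) = 90.
Set U(10, q) = 90 and solve.
With r = 10: (10 − 5) = 5, so (q − 5) = 90/5 = 18.
So q = 5 + 18 = 23.
Check: U(10, 23) = 90.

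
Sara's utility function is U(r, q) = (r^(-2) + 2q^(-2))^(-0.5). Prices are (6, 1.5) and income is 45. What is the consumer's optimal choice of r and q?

r* = 5, q* = 10

For CES with ρ = -2, MRS = (1/2)·(q/r)^3.
Tangency: set MRS = p_r/p_q = 6/1.5 = 4.
So (q/r)^3 = 8; taking the cube root, q/r = 2, i.e. q = 2·r.
Substitute into the budget 6·r + 1.5·q = 45: 9·r = 45, so r* = 5 and q* = 2·5 = 10.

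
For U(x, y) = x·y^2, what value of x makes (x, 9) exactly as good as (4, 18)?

U(4, 18) = 1296.
Set U(x, 9) = 1296 and solve.
With y = 9: 9^2 = 81, so x = 1296/81 = 16.
Check: U(16, 9) = 1296.

x = 16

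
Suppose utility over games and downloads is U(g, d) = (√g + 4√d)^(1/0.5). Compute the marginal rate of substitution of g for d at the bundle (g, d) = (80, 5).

MRS = 1/16

For CES with ρ = 0.5, MRS = (1/4)·√(d/g).
At (80, 5): MRS = 1/16.
So at (80, 5) the consumer would give up 1/16 units of d for one more unit of g.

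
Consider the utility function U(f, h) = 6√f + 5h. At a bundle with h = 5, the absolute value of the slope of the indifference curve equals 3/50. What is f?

f = 100

MU_f = 6/(2√f), MU_h = 5.
MRS = 6/(2√f) ÷ 5.
MRS depends only on f: 0.6/√f = 3/50 ⇒ √f = 0.6/(3/50) = 10 ⇒ f = 100.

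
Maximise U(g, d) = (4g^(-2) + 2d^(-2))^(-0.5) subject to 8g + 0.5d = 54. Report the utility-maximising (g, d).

g* = 6, d* = 12

For CES with ρ = -2, MRS = (4/2)·(d/g)^3.
Tangency: set MRS = p_g/p_d = 8/0.5 = 16.
So (d/g)^3 = 8; taking the cube root, d/g = 2, i.e. d = 2·g.
Substitute into the budget 8·g + 0.5·d = 54: 9·g = 54, so g* = 6 and d* = 2·6 = 12.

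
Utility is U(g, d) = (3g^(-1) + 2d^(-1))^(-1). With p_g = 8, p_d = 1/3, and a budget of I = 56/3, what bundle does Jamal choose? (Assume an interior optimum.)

g* = 2, d* = 8

For CES with ρ = -1, MRS = (3/2)·(d/g)^2.
Tangency: set MRS = p_g/p_d = 8/(1/3) = 24.
So (d/g)^2 = 16; taking the square root, d/g = 4, i.e. d = 4·g.
Substitute into the budget 8·g + (1/3)·d = 56/3: (28/3)·g = 56/3, so g* = 2 and d* = 4·2 = 8.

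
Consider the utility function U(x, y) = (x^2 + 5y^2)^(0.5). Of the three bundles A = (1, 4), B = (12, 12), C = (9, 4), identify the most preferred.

Bundle B

Evaluate utility at each bundle:
U(A) = 9.000.
U(B) = 29.394.
U(C) = 12.689.
Highest utility is B, so B ≻ C ≻ A.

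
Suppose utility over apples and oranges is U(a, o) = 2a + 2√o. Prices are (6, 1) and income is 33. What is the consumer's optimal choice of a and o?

a* = 4, o* = 9

MU_a = 2, MU_o = 2/(2√o).
MRS = 2 ÷ (2/(2√o)).
Tangency: set MRS = p_a/p_o = 6/1 = 6.
MRS depends only on o: 2·√o = 6 ⇒ √o = 6/2 = 3 ⇒ o* = 9.
From the budget, 6·a = 33 − 1·9 = 24, so a* = 4.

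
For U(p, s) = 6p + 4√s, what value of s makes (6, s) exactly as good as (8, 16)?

U(8, 16) = 64.
Set U(6, s) = 64 and solve.
With p = 6: 4√s = 64 − 6·6 = 28, so √s = 7 and s = 49.
Check: U(6, 49) = 64.

s = 49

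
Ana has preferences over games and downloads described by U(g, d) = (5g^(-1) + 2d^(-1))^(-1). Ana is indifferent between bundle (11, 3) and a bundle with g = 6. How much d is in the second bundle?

U depends on (g, d) only through S = 5g^(-1) + 2d^(-1), so equal utility means equal S. At (11, 3): S = 37/33.
With g = 6: 5·6^(-1) = 5/6, so 2d^(-1) = 37/33 − 5/6 = 19/66, i.e. d^(-1) = 19/132.
Hence d = 1/(19/132) = 132/19.
Check: U(6, 132/19) = 0.8919.

d = 132/19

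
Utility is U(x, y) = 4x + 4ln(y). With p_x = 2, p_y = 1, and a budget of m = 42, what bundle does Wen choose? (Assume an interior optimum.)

MU_x = 4, MU_y = 4/y.
MRS = 4 ÷ (4/y).
Tangency: set MRS = p_x/p_y = 2/1 = 2.
MRS depends only on y: y = 2 ⇒ y* = 2.
From the budget, 2·x = 42 − 1·2 = 40, so x* = 20.

x* = 20, y* = 2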